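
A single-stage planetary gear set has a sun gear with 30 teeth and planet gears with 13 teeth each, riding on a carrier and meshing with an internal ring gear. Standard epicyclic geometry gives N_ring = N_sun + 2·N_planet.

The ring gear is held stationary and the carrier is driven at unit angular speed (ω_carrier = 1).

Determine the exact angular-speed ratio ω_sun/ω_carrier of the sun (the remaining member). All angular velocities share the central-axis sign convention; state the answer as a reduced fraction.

43/15

N_ring = 30 + 2·13 = 56
30(ω_s−ω_c) = −56(ω_r−ω_c),  ω_r=0, ω_c=1
ω_s = 1 − (56/30)(0−1) = 43/15
ω_s/ω_c = 43/15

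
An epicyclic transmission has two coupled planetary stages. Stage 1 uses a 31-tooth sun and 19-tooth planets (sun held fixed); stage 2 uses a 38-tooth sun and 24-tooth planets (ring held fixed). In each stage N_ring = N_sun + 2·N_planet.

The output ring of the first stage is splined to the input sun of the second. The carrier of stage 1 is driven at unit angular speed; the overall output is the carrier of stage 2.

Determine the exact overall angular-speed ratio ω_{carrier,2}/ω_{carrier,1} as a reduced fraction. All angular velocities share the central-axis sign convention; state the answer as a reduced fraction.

950/2139

Stage 1: N_ring = 31 + 2·19 = 69
Stage 1: 31(ω_s−ω_c) = −69(ω_r−ω_c),  ω_s=0, ω_c=1
Stage 1: ω_r = 1 − (31/69)(0−1) = 100/69
  ⇒ ω_r¹/ω_c¹ = 100/69
Stage 2: N_ring = 38 + 2·24 = 86
Stage 2: 38(ω_s−ω_c) = −86(ω_r−ω_c),  ω_r=0, ω_s=1
Stage 2: 38(1−ω_c) = −86(0−ω_c)  ⇒  124ω_c = 38  ⇒  ω_c = 19/62
  ⇒ ω_c²/ω_s² = 19/62
Coupling ω_s² = ω_r¹ ⇒ overall = 100/69 × 19/62 = 950/2139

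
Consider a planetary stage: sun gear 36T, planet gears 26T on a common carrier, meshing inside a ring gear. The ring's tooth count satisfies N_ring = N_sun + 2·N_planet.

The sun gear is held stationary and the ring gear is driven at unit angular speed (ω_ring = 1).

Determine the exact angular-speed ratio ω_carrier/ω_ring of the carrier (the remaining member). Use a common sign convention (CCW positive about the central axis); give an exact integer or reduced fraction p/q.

22/31

N_ring = 36 + 2·26 = 88
36(ω_s−ω_c) = −88(ω_r−ω_c),  ω_s=0, ω_r=1
36(0−ω_c) = −88(1−ω_c)  ⇒  124ω_c = 88  ⇒  ω_c = 22/31
ω_c/ω_r = 22/31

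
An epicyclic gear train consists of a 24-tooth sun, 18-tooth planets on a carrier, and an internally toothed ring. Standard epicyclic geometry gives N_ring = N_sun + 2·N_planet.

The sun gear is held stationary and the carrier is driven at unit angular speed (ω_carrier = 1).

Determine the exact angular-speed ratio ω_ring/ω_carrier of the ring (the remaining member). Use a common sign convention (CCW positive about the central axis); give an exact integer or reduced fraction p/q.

N_ring = 24 + 2·18 = 60
24(ω_s−ω_c) = −60(ω_r−ω_c),  ω_s=0, ω_c=1
ω_r = 1 − (24/60)(0−1) = 7/5
ω_r/ω_c = 7/5

7/5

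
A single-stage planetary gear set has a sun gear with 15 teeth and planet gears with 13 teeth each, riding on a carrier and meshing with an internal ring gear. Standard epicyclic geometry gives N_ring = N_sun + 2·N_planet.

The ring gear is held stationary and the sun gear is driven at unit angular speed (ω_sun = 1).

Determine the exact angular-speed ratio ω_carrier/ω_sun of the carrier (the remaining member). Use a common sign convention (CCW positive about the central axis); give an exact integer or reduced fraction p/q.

15/56

N_ring = 15 + 2·13 = 41
15(ω_s−ω_c) = −41(ω_r−ω_c),  ω_r=0, ω_s=1
15(1−ω_c) = −41(0−ω_c)  ⇒  56ω_c = 15  ⇒  ω_c = 15/56
ω_c/ω_s = 15/56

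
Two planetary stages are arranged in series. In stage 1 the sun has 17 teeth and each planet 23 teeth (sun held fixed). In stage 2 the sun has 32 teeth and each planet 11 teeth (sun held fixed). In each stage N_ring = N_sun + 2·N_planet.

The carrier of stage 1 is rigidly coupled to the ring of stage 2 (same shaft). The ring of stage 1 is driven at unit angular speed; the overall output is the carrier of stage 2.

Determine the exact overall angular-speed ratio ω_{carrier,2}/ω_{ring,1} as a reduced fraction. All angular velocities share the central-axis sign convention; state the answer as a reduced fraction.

Stage 1: N_ring = 17 + 2·23 = 63
Stage 1: 17(ω_s−ω_c) = −63(ω_r−ω_c),  ω_s=0, ω_r=1
Stage 1: 17(0−ω_c) = −63(1−ω_c)  ⇒  80ω_c = 63  ⇒  ω_c = 63/80
  ⇒ ω_c¹/ω_r¹ = 63/80
Stage 2: N_ring = 32 + 2·11 = 54
Stage 2: 32(ω_s−ω_c) = −54(ω_r−ω_c),  ω_s=0, ω_r=1
Stage 2: 32(0−ω_c) = −54(1−ω_c)  ⇒  86ω_c = 54  ⇒  ω_c = 27/43
  ⇒ ω_c²/ω_r² = 27/43
Coupling ω_r² = ω_c¹ ⇒ overall = 63/80 × 27/43 = 1701/3440

1701/3440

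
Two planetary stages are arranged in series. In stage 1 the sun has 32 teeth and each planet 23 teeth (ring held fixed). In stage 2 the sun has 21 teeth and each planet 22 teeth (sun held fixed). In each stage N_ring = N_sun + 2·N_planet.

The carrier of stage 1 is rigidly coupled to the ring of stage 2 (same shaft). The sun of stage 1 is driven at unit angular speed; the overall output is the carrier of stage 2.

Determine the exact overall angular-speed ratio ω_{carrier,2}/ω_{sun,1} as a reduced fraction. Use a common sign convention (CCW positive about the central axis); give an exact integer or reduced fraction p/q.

104/473

Stage 1: N_ring = 32 + 2·23 = 78
Stage 1: 32(ω_s−ω_c) = −78(ω_r−ω_c),  ω_r=0, ω_s=1
Stage 1: 32(1−ω_c) = −78(0−ω_c)  ⇒  110ω_c = 32  ⇒  ω_c = 16/55
  ⇒ ω_c¹/ω_s¹ = 16/55
Stage 2: N_ring = 21 + 2·22 = 65
Stage 2: 21(ω_s−ω_c) = −65(ω_r−ω_c),  ω_s=0, ω_r=1
Stage 2: 21(0−ω_c) = −65(1−ω_c)  ⇒  86ω_c = 65  ⇒  ω_c = 65/86
  ⇒ ω_c²/ω_r² = 65/86
Coupling ω_r² = ω_c¹ ⇒ overall = 16/55 × 65/86 = 104/473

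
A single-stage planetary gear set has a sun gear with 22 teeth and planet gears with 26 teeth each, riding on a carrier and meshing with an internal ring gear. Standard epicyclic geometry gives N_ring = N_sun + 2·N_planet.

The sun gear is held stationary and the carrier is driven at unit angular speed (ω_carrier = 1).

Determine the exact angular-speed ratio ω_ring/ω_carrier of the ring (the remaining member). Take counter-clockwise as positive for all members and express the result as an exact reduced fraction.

48/37

N_ring = 22 + 2·26 = 74
22(ω_s−ω_c) = −74(ω_r−ω_c),  ω_s=0, ω_c=1
ω_r = 1 − (22/74)(0−1) = 48/37
ω_r/ω_c = 48/37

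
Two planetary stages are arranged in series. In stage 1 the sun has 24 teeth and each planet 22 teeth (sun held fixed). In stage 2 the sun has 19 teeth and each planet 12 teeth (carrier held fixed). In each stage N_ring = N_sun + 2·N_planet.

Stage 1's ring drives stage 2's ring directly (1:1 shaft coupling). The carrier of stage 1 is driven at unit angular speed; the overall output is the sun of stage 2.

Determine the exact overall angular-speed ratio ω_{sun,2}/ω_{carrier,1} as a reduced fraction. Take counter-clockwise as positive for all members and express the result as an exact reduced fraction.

-989/323

Stage 1: N_ring = 24 + 2·22 = 68
Stage 1: 24(ω_s−ω_c) = −68(ω_r−ω_c),  ω_s=0, ω_c=1
Stage 1: ω_r = 1 − (24/68)(0−1) = 23/17
  ⇒ ω_r¹/ω_c¹ = 23/17
Stage 2: N_ring = 19 + 2·12 = 43
Stage 2: 19(ω_s−ω_c) = −43(ω_r−ω_c),  ω_c=0, ω_r=1
Stage 2: ω_s = 0 − (43/19)(1−0) = -43/19
  ⇒ ω_s²/ω_r² = -43/19
Coupling ω_r² = ω_r¹ ⇒ overall = 23/17 × -43/19 = -989/323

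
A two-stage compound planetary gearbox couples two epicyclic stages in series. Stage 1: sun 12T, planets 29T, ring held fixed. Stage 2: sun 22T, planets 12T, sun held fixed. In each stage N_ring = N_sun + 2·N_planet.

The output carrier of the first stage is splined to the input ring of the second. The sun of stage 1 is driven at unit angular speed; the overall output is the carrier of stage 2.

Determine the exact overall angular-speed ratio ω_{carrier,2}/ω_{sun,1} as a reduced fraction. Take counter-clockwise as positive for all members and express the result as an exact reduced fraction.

Stage 1: N_ring = 12 + 2·29 = 70
Stage 1: 12(ω_s−ω_c) = −70(ω_r−ω_c),  ω_r=0, ω_s=1
Stage 1: 12(1−ω_c) = −70(0−ω_c)  ⇒  82ω_c = 12  ⇒  ω_c = 6/41
  ⇒ ω_c¹/ω_s¹ = 6/41
Stage 2: N_ring = 22 + 2·12 = 46
Stage 2: 22(ω_s−ω_c) = −46(ω_r−ω_c),  ω_s=0, ω_r=1
Stage 2: 22(0−ω_c) = −46(1−ω_c)  ⇒  68ω_c = 46  ⇒  ω_c = 23/34
  ⇒ ω_c²/ω_r² = 23/34
Coupling ω_r² = ω_c¹ ⇒ overall = 6/41 × 23/34 = 69/697

69/697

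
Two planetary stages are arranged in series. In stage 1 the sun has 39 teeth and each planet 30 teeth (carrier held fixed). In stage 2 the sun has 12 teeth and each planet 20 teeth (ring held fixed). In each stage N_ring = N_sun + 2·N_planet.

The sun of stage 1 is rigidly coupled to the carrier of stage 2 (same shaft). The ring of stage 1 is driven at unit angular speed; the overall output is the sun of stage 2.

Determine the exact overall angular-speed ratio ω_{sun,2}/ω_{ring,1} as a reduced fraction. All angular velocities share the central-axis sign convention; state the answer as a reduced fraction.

-176/13

Stage 1: N_ring = 39 + 2·30 = 99
Stage 1: 39(ω_s−ω_c) = −99(ω_r−ω_c),  ω_c=0, ω_r=1
Stage 1: ω_s = 0 − (99/39)(1−0) = -33/13
  ⇒ ω_s¹/ω_r¹ = -33/13
Stage 2: N_ring = 12 + 2·20 = 52
Stage 2: 12(ω_s−ω_c) = −52(ω_r−ω_c),  ω_r=0, ω_c=1
Stage 2: ω_s = 1 − (52/12)(0−1) = 16/3
  ⇒ ω_s²/ω_c² = 16/3
Coupling ω_c² = ω_s¹ ⇒ overall = -33/13 × 16/3 = -176/13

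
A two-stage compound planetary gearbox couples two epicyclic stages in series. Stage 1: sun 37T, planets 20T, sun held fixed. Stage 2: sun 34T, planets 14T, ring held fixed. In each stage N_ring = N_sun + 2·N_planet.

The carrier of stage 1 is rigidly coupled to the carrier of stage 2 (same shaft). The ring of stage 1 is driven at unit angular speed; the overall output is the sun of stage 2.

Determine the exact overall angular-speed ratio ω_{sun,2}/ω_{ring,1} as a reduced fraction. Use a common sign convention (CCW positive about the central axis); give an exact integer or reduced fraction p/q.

Stage 1: N_ring = 37 + 2·20 = 77
Stage 1: 37(ω_s−ω_c) = −77(ω_r−ω_c),  ω_s=0, ω_r=1
Stage 1: 37(0−ω_c) = −77(1−ω_c)  ⇒  114ω_c = 77  ⇒  ω_c = 77/114
  ⇒ ω_c¹/ω_r¹ = 77/114
Stage 2: N_ring = 34 + 2·14 = 62
Stage 2: 34(ω_s−ω_c) = −62(ω_r−ω_c),  ω_r=0, ω_c=1
Stage 2: ω_s = 1 − (62/34)(0−1) = 48/17
  ⇒ ω_s²/ω_c² = 48/17
Coupling ω_c² = ω_c¹ ⇒ overall = 77/114 × 48/17 = 616/323

616/323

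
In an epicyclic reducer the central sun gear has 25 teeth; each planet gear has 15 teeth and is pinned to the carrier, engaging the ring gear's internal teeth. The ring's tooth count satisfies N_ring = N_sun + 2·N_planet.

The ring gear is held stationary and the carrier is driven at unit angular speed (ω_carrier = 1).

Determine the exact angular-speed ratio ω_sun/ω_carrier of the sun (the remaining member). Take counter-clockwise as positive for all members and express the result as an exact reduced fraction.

16/5

N_ring = 25 + 2·15 = 55
25(ω_s−ω_c) = −55(ω_r−ω_c),  ω_r=0, ω_c=1
ω_s = 1 − (55/25)(0−1) = 16/5
ω_s/ω_c = 16/5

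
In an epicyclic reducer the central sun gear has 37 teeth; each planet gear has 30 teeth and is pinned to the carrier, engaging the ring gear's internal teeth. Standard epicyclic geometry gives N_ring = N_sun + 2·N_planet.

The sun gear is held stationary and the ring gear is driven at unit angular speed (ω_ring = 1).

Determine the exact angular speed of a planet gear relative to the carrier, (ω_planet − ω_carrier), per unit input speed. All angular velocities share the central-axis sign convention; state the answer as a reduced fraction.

3589/4020

N_ring = 37 + 2·30 = 97
37(ω_s−ω_c) = −97(ω_r−ω_c),  ω_s=0, ω_r=1
37(0−ω_c) = −97(1−ω_c)  ⇒  134ω_c = 97  ⇒  ω_c = 97/134
sun–planet: 37·(0−97/134) = −30·(ω_p−ω_c)  ⇒  ω_p−ω_c = −(37/30)·(-97/134) = 3589/4020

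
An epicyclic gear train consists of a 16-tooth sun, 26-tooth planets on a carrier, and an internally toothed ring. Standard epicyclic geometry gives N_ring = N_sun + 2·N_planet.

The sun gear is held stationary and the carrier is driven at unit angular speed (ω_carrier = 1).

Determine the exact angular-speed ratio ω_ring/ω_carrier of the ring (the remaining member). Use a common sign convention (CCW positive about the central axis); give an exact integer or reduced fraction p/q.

N_ring = 16 + 2·26 = 68
16(ω_s−ω_c) = −68(ω_r−ω_c),  ω_s=0, ω_c=1
ω_r = 1 − (16/68)(0−1) = 21/17
ω_r/ω_c = 21/17

21/17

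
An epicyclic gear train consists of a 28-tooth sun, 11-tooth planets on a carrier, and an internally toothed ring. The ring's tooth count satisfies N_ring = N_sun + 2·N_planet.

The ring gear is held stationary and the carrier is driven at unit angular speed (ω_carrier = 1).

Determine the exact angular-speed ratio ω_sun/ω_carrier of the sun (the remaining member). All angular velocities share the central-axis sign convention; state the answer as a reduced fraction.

N_ring = 28 + 2·11 = 50
28(ω_s−ω_c) = −50(ω_r−ω_c),  ω_r=0, ω_c=1
ω_s = 1 − (50/28)(0−1) = 39/14
ω_s/ω_c = 39/14

39/14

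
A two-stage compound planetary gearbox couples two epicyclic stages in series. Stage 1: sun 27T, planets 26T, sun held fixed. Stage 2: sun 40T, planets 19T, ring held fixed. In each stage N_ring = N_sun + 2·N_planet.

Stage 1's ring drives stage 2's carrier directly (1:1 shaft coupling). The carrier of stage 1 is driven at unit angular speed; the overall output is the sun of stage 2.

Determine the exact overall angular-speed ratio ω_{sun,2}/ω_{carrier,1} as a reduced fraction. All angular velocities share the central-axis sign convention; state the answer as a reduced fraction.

Stage 1: N_ring = 27 + 2·26 = 79
Stage 1: 27(ω_s−ω_c) = −79(ω_r−ω_c),  ω_s=0, ω_c=1
Stage 1: ω_r = 1 − (27/79)(0−1) = 106/79
  ⇒ ω_r¹/ω_c¹ = 106/79
Stage 2: N_ring = 40 + 2·19 = 78
Stage 2: 40(ω_s−ω_c) = −78(ω_r−ω_c),  ω_r=0, ω_c=1
Stage 2: ω_s = 1 − (78/40)(0−1) = 59/20
  ⇒ ω_s²/ω_c² = 59/20
Coupling ω_c² = ω_r¹ ⇒ overall = 106/79 × 59/20 = 3127/790

3127/790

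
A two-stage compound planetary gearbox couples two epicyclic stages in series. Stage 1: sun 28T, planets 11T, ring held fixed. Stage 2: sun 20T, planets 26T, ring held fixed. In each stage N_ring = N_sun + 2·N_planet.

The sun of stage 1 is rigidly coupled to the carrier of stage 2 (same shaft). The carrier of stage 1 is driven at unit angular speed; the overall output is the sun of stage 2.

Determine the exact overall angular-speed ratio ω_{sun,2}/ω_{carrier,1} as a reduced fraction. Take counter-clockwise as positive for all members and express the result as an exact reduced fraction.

897/70

Stage 1: N_ring = 28 + 2·11 = 50
Stage 1: 28(ω_s−ω_c) = −50(ω_r−ω_c),  ω_r=0, ω_c=1
Stage 1: ω_s = 1 − (50/28)(0−1) = 39/14
  ⇒ ω_s¹/ω_c¹ = 39/14
Stage 2: N_ring = 20 + 2·26 = 72
Stage 2: 20(ω_s−ω_c) = −72(ω_r−ω_c),  ω_r=0, ω_c=1
Stage 2: ω_s = 1 − (72/20)(0−1) = 23/5
  ⇒ ω_s²/ω_c² = 23/5
Coupling ω_c² = ω_s¹ ⇒ overall = 39/14 × 23/5 = 897/70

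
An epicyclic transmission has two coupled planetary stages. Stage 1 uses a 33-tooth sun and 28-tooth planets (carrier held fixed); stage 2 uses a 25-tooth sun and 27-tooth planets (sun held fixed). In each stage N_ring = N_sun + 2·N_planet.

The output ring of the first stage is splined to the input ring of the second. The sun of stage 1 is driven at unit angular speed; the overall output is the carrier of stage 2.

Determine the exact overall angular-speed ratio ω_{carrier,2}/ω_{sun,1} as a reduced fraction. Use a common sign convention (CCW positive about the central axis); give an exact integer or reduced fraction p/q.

-2607/9256

Stage 1: N_ring = 33 + 2·28 = 89
Stage 1: 33(ω_s−ω_c) = −89(ω_r−ω_c),  ω_c=0, ω_s=1
Stage 1: ω_r = 0 − (33/89)(1−0) = -33/89
  ⇒ ω_r¹/ω_s¹ = -33/89
Stage 2: N_ring = 25 + 2·27 = 79
Stage 2: 25(ω_s−ω_c) = −79(ω_r−ω_c),  ω_s=0, ω_r=1
Stage 2: 25(0−ω_c) = −79(1−ω_c)  ⇒  104ω_c = 79  ⇒  ω_c = 79/104
  ⇒ ω_c²/ω_r² = 79/104
Coupling ω_r² = ω_r¹ ⇒ overall = -33/89 × 79/104 = -2607/9256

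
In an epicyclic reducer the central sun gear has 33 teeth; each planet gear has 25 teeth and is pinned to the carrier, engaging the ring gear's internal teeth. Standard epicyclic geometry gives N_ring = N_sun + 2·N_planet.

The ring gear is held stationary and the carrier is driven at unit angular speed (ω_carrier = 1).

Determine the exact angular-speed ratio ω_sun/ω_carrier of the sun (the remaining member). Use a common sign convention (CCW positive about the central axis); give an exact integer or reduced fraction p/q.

N_ring = 33 + 2·25 = 83
33(ω_s−ω_c) = −83(ω_r−ω_c),  ω_r=0, ω_c=1
ω_s = 1 − (83/33)(0−1) = 116/33
ω_s/ω_c = 116/33

116/33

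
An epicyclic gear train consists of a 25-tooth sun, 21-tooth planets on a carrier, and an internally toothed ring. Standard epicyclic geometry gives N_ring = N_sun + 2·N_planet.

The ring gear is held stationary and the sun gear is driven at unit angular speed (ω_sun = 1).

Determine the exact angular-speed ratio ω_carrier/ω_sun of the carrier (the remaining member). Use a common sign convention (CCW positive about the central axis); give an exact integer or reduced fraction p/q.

N_ring = 25 + 2·21 = 67
25(ω_s−ω_c) = −67(ω_r−ω_c),  ω_r=0, ω_s=1
25(1−ω_c) = −67(0−ω_c)  ⇒  92ω_c = 25  ⇒  ω_c = 25/92
ω_c/ω_s = 25/92

25/92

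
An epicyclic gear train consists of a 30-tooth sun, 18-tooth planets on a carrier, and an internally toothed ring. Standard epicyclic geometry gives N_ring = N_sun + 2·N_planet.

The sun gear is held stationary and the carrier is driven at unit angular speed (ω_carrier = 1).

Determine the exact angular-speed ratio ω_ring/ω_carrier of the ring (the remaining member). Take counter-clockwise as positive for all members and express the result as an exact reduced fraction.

N_ring = 30 + 2·18 = 66
30(ω_s−ω_c) = −66(ω_r−ω_c),  ω_s=0, ω_c=1
ω_r = 1 − (30/66)(0−1) = 16/11
ω_r/ω_c = 16/11

16/11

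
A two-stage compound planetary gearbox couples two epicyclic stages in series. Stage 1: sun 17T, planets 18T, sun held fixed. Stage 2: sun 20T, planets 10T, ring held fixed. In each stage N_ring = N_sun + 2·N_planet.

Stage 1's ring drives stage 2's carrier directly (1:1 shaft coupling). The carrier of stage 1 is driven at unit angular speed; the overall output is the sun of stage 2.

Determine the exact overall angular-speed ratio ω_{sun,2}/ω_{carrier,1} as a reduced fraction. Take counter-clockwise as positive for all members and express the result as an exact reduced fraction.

Stage 1: N_ring = 17 + 2·18 = 53
Stage 1: 17(ω_s−ω_c) = −53(ω_r−ω_c),  ω_s=0, ω_c=1
Stage 1: ω_r = 1 − (17/53)(0−1) = 70/53
  ⇒ ω_r¹/ω_c¹ = 70/53
Stage 2: N_ring = 20 + 2·10 = 40
Stage 2: 20(ω_s−ω_c) = −40(ω_r−ω_c),  ω_r=0, ω_c=1
Stage 2: ω_s = 1 − (40/20)(0−1) = 3
  ⇒ ω_s²/ω_c² = 3
Coupling ω_c² = ω_r¹ ⇒ overall = 70/53 × 3 = 210/53

210/53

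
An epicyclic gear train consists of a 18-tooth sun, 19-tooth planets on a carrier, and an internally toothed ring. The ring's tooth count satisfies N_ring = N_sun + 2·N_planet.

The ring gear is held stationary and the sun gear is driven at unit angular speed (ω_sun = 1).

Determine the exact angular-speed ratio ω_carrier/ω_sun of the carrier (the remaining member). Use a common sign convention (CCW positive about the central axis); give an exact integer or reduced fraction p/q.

9/37

N_ring = 18 + 2·19 = 56
18(ω_s−ω_c) = −56(ω_r−ω_c),  ω_r=0, ω_s=1
18(1−ω_c) = −56(0−ω_c)  ⇒  74ω_c = 18  ⇒  ω_c = 9/37
ω_c/ω_s = 9/37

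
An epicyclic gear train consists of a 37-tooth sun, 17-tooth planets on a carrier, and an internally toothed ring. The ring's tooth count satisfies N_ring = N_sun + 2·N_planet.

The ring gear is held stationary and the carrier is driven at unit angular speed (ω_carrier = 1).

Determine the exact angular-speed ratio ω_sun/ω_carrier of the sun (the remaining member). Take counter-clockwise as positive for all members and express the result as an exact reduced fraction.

N_ring = 37 + 2·17 = 71
37(ω_s−ω_c) = −71(ω_r−ω_c),  ω_r=0, ω_c=1
ω_s = 1 − (71/37)(0−1) = 108/37
ω_s/ω_c = 108/37

108/37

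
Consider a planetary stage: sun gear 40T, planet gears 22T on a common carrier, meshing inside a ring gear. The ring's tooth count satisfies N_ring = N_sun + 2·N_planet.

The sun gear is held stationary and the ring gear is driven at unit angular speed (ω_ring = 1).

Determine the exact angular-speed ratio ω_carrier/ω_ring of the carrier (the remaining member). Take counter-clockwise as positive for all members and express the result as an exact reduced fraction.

N_ring = 40 + 2·22 = 84
40(ω_s−ω_c) = −84(ω_r−ω_c),  ω_s=0, ω_r=1
40(0−ω_c) = −84(1−ω_c)  ⇒  124ω_c = 84  ⇒  ω_c = 21/31
ω_c/ω_r = 21/31

21/31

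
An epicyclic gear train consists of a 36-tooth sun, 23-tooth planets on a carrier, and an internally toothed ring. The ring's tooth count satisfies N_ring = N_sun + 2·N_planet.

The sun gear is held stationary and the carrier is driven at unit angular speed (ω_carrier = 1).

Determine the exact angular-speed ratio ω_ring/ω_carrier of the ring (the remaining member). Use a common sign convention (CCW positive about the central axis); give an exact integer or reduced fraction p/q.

N_ring = 36 + 2·23 = 82
36(ω_s−ω_c) = −82(ω_r−ω_c),  ω_s=0, ω_c=1
ω_r = 1 − (36/82)(0−1) = 59/41
ω_r/ω_c = 59/41

59/41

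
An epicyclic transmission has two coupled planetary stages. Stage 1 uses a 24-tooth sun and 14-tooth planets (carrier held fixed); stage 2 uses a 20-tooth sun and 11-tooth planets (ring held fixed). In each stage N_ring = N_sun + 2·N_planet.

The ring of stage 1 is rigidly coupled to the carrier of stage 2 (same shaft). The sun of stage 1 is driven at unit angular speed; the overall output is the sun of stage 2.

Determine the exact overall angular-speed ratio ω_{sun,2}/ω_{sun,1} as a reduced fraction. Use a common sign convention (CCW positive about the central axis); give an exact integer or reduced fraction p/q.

-93/65

Stage 1: N_ring = 24 + 2·14 = 52
Stage 1: 24(ω_s−ω_c) = −52(ω_r−ω_c),  ω_c=0, ω_s=1
Stage 1: ω_r = 0 − (24/52)(1−0) = -6/13
  ⇒ ω_r¹/ω_s¹ = -6/13
Stage 2: N_ring = 20 + 2·11 = 42
Stage 2: 20(ω_s−ω_c) = −42(ω_r−ω_c),  ω_r=0, ω_c=1
Stage 2: ω_s = 1 − (42/20)(0−1) = 31/10
  ⇒ ω_s²/ω_c² = 31/10
Coupling ω_c² = ω_r¹ ⇒ overall = -6/13 × 31/10 = -93/65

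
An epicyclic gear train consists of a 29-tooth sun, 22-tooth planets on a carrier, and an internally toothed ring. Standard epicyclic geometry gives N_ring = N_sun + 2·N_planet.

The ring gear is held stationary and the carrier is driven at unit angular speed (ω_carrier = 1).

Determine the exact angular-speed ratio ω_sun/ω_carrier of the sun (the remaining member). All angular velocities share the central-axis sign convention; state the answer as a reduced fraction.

N_ring = 29 + 2·22 = 73
29(ω_s−ω_c) = −73(ω_r−ω_c),  ω_r=0, ω_c=1
ω_s = 1 − (73/29)(0−1) = 102/29
ω_s/ω_c = 102/29

102/29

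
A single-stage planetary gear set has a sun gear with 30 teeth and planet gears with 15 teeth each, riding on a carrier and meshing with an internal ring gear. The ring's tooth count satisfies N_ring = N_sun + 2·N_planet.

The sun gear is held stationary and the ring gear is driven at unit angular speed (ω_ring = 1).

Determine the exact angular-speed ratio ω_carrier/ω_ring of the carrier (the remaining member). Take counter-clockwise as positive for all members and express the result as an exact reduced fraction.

2/3

N_ring = 30 + 2·15 = 60
30(ω_s−ω_c) = −60(ω_r−ω_c),  ω_s=0, ω_r=1
30(0−ω_c) = −60(1−ω_c)  ⇒  90ω_c = 60  ⇒  ω_c = 2/3
ω_c/ω_r = 2/3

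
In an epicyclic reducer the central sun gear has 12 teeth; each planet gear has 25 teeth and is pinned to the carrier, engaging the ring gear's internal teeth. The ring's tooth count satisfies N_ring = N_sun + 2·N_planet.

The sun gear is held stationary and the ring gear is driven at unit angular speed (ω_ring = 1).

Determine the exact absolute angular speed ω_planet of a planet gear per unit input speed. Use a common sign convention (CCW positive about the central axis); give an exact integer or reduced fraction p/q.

N_ring = 12 + 2·25 = 62
12(ω_s−ω_c) = −62(ω_r−ω_c),  ω_s=0, ω_r=1
12(0−ω_c) = −62(1−ω_c)  ⇒  74ω_c = 62  ⇒  ω_c = 31/37
sun–planet: 12·(0−31/37) = −25·(ω_p−ω_c)  ⇒  ω_p−ω_c = −(12/25)·(-31/37) = 372/925
ω_p = 31/37 + 372/925 = 31/25

31/25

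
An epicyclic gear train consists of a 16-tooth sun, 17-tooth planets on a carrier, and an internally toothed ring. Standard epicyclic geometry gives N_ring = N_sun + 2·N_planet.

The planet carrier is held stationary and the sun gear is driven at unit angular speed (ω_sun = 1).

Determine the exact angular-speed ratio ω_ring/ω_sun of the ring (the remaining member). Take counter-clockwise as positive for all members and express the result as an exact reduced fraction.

N_ring = 16 + 2·17 = 50
16(ω_s−ω_c) = −50(ω_r−ω_c),  ω_c=0, ω_s=1
ω_r = 0 − (16/50)(1−0) = -8/25
ω_r/ω_s = -8/25

-8/25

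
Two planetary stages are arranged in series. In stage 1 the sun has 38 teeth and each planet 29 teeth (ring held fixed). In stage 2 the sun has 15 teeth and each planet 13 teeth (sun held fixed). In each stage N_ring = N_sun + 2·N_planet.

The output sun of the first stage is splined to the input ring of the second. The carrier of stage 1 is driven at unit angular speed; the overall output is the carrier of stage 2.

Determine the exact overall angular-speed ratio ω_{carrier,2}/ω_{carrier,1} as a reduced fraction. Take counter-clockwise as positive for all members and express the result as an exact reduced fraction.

2747/1064

Stage 1: N_ring = 38 + 2·29 = 96
Stage 1: 38(ω_s−ω_c) = −96(ω_r−ω_c),  ω_r=0, ω_c=1
Stage 1: ω_s = 1 − (96/38)(0−1) = 67/19
  ⇒ ω_s¹/ω_c¹ = 67/19
Stage 2: N_ring = 15 + 2·13 = 41
Stage 2: 15(ω_s−ω_c) = −41(ω_r−ω_c),  ω_s=0, ω_r=1
Stage 2: 15(0−ω_c) = −41(1−ω_c)  ⇒  56ω_c = 41  ⇒  ω_c = 41/56
  ⇒ ω_c²/ω_r² = 41/56
Coupling ω_r² = ω_s¹ ⇒ overall = 67/19 × 41/56 = 2747/1064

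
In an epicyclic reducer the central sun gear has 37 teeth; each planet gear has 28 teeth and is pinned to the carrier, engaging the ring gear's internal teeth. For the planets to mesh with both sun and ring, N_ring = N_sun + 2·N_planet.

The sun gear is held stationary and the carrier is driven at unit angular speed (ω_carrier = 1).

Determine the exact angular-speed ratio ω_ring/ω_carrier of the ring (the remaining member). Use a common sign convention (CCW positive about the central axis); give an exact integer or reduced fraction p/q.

130/93

N_ring = 37 + 2·28 = 93
37(ω_s−ω_c) = −93(ω_r−ω_c),  ω_s=0, ω_c=1
ω_r = 1 − (37/93)(0−1) = 130/93
ω_r/ω_c = 130/93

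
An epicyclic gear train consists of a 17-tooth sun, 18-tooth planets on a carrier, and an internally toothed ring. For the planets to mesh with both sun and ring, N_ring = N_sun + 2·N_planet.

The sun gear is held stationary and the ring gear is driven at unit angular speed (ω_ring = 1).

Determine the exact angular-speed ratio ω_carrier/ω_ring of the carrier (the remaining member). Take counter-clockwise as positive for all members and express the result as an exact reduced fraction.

N_ring = 17 + 2·18 = 53
17(ω_s−ω_c) = −53(ω_r−ω_c),  ω_s=0, ω_r=1
17(0−ω_c) = −53(1−ω_c)  ⇒  70ω_c = 53  ⇒  ω_c = 53/70
ω_c/ω_r = 53/70

53/70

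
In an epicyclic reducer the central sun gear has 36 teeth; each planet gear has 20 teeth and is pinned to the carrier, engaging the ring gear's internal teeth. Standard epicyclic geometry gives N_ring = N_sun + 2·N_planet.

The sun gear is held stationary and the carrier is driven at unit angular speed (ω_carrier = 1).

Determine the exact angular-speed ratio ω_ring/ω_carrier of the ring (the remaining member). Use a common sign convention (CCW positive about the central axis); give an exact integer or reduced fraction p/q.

28/19

N_ring = 36 + 2·20 = 76
36(ω_s−ω_c) = −76(ω_r−ω_c),  ω_s=0, ω_c=1
ω_r = 1 − (36/76)(0−1) = 28/19
ω_r/ω_c = 28/19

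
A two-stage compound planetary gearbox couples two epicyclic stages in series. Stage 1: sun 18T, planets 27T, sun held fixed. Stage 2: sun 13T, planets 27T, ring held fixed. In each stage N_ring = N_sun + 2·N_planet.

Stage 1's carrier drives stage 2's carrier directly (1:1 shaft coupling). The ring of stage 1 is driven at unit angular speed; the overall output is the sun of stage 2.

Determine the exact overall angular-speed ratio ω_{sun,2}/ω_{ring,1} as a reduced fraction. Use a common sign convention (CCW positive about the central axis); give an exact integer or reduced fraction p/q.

64/13

Stage 1: N_ring = 18 + 2·27 = 72
Stage 1: 18(ω_s−ω_c) = −72(ω_r−ω_c),  ω_s=0, ω_r=1
Stage 1: 18(0−ω_c) = −72(1−ω_c)  ⇒  90ω_c = 72  ⇒  ω_c = 4/5
  ⇒ ω_c¹/ω_r¹ = 4/5
Stage 2: N_ring = 13 + 2·27 = 67
Stage 2: 13(ω_s−ω_c) = −67(ω_r−ω_c),  ω_r=0, ω_c=1
Stage 2: ω_s = 1 − (67/13)(0−1) = 80/13
  ⇒ ω_s²/ω_c² = 80/13
Coupling ω_c² = ω_c¹ ⇒ overall = 4/5 × 80/13 = 64/13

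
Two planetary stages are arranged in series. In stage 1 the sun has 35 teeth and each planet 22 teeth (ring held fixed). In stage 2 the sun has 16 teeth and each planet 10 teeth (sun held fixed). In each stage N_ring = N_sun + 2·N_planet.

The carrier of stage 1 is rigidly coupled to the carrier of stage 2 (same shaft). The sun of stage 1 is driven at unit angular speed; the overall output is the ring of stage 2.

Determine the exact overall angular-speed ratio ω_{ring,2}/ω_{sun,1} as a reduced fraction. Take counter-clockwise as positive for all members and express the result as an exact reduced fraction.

Stage 1: N_ring = 35 + 2·22 = 79
Stage 1: 35(ω_s−ω_c) = −79(ω_r−ω_c),  ω_r=0, ω_s=1
Stage 1: 35(1−ω_c) = −79(0−ω_c)  ⇒  114ω_c = 35  ⇒  ω_c = 35/114
  ⇒ ω_c¹/ω_s¹ = 35/114
Stage 2: N_ring = 16 + 2·10 = 36
Stage 2: 16(ω_s−ω_c) = −36(ω_r−ω_c),  ω_s=0, ω_c=1
Stage 2: ω_r = 1 − (16/36)(0−1) = 13/9
  ⇒ ω_r²/ω_c² = 13/9
Coupling ω_c² = ω_c¹ ⇒ overall = 35/114 × 13/9 = 455/1026

455/1026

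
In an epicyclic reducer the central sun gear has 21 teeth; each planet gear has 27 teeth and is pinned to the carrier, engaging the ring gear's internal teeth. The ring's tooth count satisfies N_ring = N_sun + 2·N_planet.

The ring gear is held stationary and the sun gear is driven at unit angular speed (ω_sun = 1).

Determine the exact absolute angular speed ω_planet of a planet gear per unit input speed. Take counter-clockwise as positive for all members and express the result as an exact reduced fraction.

N_ring = 21 + 2·27 = 75
21(ω_s−ω_c) = −75(ω_r−ω_c),  ω_r=0, ω_s=1
21(1−ω_c) = −75(0−ω_c)  ⇒  96ω_c = 21  ⇒  ω_c = 7/32
sun–planet: 21·(1−7/32) = −27·(ω_p−ω_c)  ⇒  ω_p−ω_c = −(21/27)·(25/32) = -175/288
ω_p = 7/32 − 175/288 = -7/18

-7/18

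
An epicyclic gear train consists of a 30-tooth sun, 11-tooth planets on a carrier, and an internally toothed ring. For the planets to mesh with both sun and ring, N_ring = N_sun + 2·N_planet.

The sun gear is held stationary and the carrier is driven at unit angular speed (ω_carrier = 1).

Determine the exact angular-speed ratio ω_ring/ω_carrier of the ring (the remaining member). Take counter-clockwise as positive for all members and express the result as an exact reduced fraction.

41/26

N_ring = 30 + 2·11 = 52
30(ω_s−ω_c) = −52(ω_r−ω_c),  ω_s=0, ω_c=1
ω_r = 1 − (30/52)(0−1) = 41/26
ω_r/ω_c = 41/26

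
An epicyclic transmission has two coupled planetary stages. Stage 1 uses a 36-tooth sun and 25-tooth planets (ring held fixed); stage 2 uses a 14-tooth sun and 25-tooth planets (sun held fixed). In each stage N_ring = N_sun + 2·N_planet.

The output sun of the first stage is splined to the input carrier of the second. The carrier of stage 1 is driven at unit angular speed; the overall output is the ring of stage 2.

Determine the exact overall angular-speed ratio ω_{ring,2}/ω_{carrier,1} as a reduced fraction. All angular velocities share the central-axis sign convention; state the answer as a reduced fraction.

Stage 1: N_ring = 36 + 2·25 = 86
Stage 1: 36(ω_s−ω_c) = −86(ω_r−ω_c),  ω_r=0, ω_c=1
Stage 1: ω_s = 1 − (86/36)(0−1) = 61/18
  ⇒ ω_s¹/ω_c¹ = 61/18
Stage 2: N_ring = 14 + 2·25 = 64
Stage 2: 14(ω_s−ω_c) = −64(ω_r−ω_c),  ω_s=0, ω_c=1
Stage 2: ω_r = 1 − (14/64)(0−1) = 39/32
  ⇒ ω_r²/ω_c² = 39/32
Coupling ω_c² = ω_s¹ ⇒ overall = 61/18 × 39/32 = 793/192

793/192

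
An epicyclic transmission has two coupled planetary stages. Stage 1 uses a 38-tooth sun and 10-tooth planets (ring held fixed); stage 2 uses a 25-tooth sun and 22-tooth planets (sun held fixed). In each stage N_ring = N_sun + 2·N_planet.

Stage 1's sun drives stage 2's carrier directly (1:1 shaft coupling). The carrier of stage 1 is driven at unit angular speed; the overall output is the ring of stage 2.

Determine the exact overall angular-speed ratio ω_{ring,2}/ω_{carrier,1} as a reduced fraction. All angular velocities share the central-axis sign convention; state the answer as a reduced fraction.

1504/437

Stage 1: N_ring = 38 + 2·10 = 58
Stage 1: 38(ω_s−ω_c) = −58(ω_r−ω_c),  ω_r=0, ω_c=1
Stage 1: ω_s = 1 − (58/38)(0−1) = 48/19
  ⇒ ω_s¹/ω_c¹ = 48/19
Stage 2: N_ring = 25 + 2·22 = 69
Stage 2: 25(ω_s−ω_c) = −69(ω_r−ω_c),  ω_s=0, ω_c=1
Stage 2: ω_r = 1 − (25/69)(0−1) = 94/69
  ⇒ ω_r²/ω_c² = 94/69
Coupling ω_c² = ω_s¹ ⇒ overall = 48/19 × 94/69 = 1504/437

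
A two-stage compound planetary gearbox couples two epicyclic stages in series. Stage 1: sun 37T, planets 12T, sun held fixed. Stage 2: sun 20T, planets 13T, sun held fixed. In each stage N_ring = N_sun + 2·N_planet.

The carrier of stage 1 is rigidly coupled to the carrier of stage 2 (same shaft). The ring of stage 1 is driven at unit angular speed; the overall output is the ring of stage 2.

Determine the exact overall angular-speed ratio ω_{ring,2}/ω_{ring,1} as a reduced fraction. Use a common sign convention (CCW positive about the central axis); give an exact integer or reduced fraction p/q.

Stage 1: N_ring = 37 + 2·12 = 61
Stage 1: 37(ω_s−ω_c) = −61(ω_r−ω_c),  ω_s=0, ω_r=1
Stage 1: 37(0−ω_c) = −61(1−ω_c)  ⇒  98ω_c = 61  ⇒  ω_c = 61/98
  ⇒ ω_c¹/ω_r¹ = 61/98
Stage 2: N_ring = 20 + 2·13 = 46
Stage 2: 20(ω_s−ω_c) = −46(ω_r−ω_c),  ω_s=0, ω_c=1
Stage 2: ω_r = 1 − (20/46)(0−1) = 33/23
  ⇒ ω_r²/ω_c² = 33/23
Coupling ω_c² = ω_c¹ ⇒ overall = 61/98 × 33/23 = 2013/2254

2013/2254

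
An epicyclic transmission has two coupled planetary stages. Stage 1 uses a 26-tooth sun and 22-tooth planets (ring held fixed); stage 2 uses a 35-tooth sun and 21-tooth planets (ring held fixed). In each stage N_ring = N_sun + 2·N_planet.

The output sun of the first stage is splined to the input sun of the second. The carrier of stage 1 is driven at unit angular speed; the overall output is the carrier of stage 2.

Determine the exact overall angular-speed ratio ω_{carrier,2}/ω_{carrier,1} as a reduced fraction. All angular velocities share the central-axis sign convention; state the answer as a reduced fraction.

15/13

Stage 1: N_ring = 26 + 2·22 = 70
Stage 1: 26(ω_s−ω_c) = −70(ω_r−ω_c),  ω_r=0, ω_c=1
Stage 1: ω_s = 1 − (70/26)(0−1) = 48/13
  ⇒ ω_s¹/ω_c¹ = 48/13
Stage 2: N_ring = 35 + 2·21 = 77
Stage 2: 35(ω_s−ω_c) = −77(ω_r−ω_c),  ω_r=0, ω_s=1
Stage 2: 35(1−ω_c) = −77(0−ω_c)  ⇒  112ω_c = 35  ⇒  ω_c = 5/16
  ⇒ ω_c²/ω_s² = 5/16
Coupling ω_s² = ω_s¹ ⇒ overall = 48/13 × 5/16 = 15/13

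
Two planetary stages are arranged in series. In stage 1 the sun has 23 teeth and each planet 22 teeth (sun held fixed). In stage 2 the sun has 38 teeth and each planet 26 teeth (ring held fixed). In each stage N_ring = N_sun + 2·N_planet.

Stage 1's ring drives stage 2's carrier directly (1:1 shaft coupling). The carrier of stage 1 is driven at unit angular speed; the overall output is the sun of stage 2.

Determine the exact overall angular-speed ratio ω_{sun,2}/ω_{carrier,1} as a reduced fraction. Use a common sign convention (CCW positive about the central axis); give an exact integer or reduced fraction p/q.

5760/1273

Stage 1: N_ring = 23 + 2·22 = 67
Stage 1: 23(ω_s−ω_c) = −67(ω_r−ω_c),  ω_s=0, ω_c=1
Stage 1: ω_r = 1 − (23/67)(0−1) = 90/67
  ⇒ ω_r¹/ω_c¹ = 90/67
Stage 2: N_ring = 38 + 2·26 = 90
Stage 2: 38(ω_s−ω_c) = −90(ω_r−ω_c),  ω_r=0, ω_c=1
Stage 2: ω_s = 1 − (90/38)(0−1) = 64/19
  ⇒ ω_s²/ω_c² = 64/19
Coupling ω_c² = ω_r¹ ⇒ overall = 90/67 × 64/19 = 5760/1273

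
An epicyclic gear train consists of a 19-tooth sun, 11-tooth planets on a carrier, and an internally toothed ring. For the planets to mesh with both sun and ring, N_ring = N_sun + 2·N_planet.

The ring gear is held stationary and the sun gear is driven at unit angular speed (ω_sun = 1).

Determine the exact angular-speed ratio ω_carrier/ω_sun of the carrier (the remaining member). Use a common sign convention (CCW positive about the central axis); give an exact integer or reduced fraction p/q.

N_ring = 19 + 2·11 = 41
19(ω_s−ω_c) = −41(ω_r−ω_c),  ω_r=0, ω_s=1
19(1−ω_c) = −41(0−ω_c)  ⇒  60ω_c = 19  ⇒  ω_c = 19/60
ω_c/ω_s = 19/60

19/60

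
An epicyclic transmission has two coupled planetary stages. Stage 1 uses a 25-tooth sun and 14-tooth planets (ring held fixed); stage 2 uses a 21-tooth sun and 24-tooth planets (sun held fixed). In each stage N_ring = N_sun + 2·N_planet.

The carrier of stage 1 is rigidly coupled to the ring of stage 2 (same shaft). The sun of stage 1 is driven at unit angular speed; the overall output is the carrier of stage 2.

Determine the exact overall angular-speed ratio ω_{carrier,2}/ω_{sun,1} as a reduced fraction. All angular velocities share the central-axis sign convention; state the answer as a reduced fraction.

Stage 1: N_ring = 25 + 2·14 = 53
Stage 1: 25(ω_s−ω_c) = −53(ω_r−ω_c),  ω_r=0, ω_s=1
Stage 1: 25(1−ω_c) = −53(0−ω_c)  ⇒  78ω_c = 25  ⇒  ω_c = 25/78
  ⇒ ω_c¹/ω_s¹ = 25/78
Stage 2: N_ring = 21 + 2·24 = 69
Stage 2: 21(ω_s−ω_c) = −69(ω_r−ω_c),  ω_s=0, ω_r=1
Stage 2: 21(0−ω_c) = −69(1−ω_c)  ⇒  90ω_c = 69  ⇒  ω_c = 23/30
  ⇒ ω_c²/ω_r² = 23/30
Coupling ω_r² = ω_c¹ ⇒ overall = 25/78 × 23/30 = 115/468

115/468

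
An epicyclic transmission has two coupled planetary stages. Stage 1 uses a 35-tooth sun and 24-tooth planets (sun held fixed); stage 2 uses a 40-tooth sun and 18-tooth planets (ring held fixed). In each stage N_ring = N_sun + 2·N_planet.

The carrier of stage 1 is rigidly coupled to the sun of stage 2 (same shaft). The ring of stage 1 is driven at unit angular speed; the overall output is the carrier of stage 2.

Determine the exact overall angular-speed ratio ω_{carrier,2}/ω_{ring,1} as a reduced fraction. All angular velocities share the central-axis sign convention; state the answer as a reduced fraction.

415/1711

Stage 1: N_ring = 35 + 2·24 = 83
Stage 1: 35(ω_s−ω_c) = −83(ω_r−ω_c),  ω_s=0, ω_r=1
Stage 1: 35(0−ω_c) = −83(1−ω_c)  ⇒  118ω_c = 83  ⇒  ω_c = 83/118
  ⇒ ω_c¹/ω_r¹ = 83/118
Stage 2: N_ring = 40 + 2·18 = 76
Stage 2: 40(ω_s−ω_c) = −76(ω_r−ω_c),  ω_r=0, ω_s=1
Stage 2: 40(1−ω_c) = −76(0−ω_c)  ⇒  116ω_c = 40  ⇒  ω_c = 10/29
  ⇒ ω_c²/ω_s² = 10/29
Coupling ω_s² = ω_c¹ ⇒ overall = 83/118 × 10/29 = 415/1711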